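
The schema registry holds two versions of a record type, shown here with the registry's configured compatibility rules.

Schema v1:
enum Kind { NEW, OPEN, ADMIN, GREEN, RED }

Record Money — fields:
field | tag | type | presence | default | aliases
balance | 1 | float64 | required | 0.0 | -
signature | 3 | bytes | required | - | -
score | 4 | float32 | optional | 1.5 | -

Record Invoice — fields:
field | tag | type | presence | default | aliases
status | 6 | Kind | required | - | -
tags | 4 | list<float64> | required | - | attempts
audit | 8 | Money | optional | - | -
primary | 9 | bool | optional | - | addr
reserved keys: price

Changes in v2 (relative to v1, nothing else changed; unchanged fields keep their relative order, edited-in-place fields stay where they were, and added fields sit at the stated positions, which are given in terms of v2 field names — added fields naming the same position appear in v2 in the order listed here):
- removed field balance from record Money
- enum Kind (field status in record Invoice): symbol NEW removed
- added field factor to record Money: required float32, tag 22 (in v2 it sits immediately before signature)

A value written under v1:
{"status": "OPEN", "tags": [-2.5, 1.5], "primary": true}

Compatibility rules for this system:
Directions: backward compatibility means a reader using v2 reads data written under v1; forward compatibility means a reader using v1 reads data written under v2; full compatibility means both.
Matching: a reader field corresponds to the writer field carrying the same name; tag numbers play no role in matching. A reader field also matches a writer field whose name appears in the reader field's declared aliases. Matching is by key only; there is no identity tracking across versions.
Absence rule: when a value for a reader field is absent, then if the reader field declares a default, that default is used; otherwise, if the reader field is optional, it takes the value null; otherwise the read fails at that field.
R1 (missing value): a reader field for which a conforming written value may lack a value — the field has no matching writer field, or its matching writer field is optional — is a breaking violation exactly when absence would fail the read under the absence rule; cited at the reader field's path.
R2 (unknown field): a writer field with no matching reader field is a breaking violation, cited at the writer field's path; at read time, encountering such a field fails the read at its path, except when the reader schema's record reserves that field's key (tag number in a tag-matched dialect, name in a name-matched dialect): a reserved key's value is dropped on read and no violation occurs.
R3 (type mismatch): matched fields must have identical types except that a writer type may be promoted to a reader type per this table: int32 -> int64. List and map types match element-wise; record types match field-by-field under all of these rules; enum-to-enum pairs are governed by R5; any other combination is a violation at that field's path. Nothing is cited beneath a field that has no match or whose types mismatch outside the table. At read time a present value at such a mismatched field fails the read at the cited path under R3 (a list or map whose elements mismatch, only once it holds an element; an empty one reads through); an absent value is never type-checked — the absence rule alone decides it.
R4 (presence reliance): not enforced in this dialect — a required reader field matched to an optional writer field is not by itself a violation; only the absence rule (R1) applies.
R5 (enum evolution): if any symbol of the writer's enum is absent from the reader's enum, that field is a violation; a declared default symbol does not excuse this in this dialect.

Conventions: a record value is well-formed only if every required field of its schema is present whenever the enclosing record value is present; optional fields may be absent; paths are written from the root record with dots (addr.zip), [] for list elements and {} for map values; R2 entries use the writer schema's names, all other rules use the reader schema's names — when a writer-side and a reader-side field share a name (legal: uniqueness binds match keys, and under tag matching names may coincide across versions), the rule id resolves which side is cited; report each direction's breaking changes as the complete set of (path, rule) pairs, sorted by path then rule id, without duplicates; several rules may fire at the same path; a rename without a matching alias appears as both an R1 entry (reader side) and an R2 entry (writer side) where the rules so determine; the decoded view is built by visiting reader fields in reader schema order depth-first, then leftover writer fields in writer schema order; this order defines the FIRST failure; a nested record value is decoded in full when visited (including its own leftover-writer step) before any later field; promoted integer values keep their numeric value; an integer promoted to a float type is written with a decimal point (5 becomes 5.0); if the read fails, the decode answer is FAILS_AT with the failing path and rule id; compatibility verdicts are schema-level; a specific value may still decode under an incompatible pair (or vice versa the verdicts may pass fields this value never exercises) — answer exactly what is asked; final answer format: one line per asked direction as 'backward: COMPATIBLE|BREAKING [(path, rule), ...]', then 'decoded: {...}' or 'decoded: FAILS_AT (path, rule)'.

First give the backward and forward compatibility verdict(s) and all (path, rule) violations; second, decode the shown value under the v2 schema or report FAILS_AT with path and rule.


the writer's type comes first in each Invoice pair
checking backward for Invoice: reader v2 against writer v1:
  status: paired with writer status (Kind -> Kind; writer required)
  tags: paired with writer tags (list<float64> -> list<float64>; writer required)
  audit: paired with writer audit (Money -> Money; writer optional)
  primary: paired with writer primary (bool -> bool; writer optional)
  audit.factor: no writer match
  audit.signature: paired with writer audit.signature (bytes -> bytes; writer required)
  audit.score: paired with writer audit.score (float32 -> float32; writer optional)
  audit.balance (writer side), unknown to reader
  violation R2 at audit.balance
  violation R1 at audit.factor
  violation R5 at status
  => backward: BREAKING (3)
checking forward for Invoice: reader v1 against writer v2:
  status: paired with writer status (Kind -> Kind; writer required)
  tags: paired with writer tags (list<float64> -> list<float64>; writer required)
  audit: paired with writer audit (Money -> Money; writer optional)
  primary: paired with writer primary (bool -> bool; writer optional)
  audit.balance: no writer match
  audit.signature: paired with writer audit.signature (bytes -> bytes; writer required)
  audit.score: paired with writer audit.score (float32 -> float32; writer optional)
  audit.factor (writer side), unknown to reader
  violation R2 at audit.factor
  => forward: BREAKING (1)
decode (reader v2):
  status := "OPEN"
  tags := [-2.5, 1.5]
  audit := null (missing; optional => null)
  primary := true
  => decoded: {"status": "OPEN", "tags": [-2.5, 1.5], "audit": null, "primary": true}

backward: BREAKING [(audit.balance, R2), (audit.factor, R1), (status, R5)]; forward: BREAKING [(audit.factor, R2)]; decoded: {"status": "OPEN", "tags": [-2.5, 1.5], "audit": null, "primary": true}


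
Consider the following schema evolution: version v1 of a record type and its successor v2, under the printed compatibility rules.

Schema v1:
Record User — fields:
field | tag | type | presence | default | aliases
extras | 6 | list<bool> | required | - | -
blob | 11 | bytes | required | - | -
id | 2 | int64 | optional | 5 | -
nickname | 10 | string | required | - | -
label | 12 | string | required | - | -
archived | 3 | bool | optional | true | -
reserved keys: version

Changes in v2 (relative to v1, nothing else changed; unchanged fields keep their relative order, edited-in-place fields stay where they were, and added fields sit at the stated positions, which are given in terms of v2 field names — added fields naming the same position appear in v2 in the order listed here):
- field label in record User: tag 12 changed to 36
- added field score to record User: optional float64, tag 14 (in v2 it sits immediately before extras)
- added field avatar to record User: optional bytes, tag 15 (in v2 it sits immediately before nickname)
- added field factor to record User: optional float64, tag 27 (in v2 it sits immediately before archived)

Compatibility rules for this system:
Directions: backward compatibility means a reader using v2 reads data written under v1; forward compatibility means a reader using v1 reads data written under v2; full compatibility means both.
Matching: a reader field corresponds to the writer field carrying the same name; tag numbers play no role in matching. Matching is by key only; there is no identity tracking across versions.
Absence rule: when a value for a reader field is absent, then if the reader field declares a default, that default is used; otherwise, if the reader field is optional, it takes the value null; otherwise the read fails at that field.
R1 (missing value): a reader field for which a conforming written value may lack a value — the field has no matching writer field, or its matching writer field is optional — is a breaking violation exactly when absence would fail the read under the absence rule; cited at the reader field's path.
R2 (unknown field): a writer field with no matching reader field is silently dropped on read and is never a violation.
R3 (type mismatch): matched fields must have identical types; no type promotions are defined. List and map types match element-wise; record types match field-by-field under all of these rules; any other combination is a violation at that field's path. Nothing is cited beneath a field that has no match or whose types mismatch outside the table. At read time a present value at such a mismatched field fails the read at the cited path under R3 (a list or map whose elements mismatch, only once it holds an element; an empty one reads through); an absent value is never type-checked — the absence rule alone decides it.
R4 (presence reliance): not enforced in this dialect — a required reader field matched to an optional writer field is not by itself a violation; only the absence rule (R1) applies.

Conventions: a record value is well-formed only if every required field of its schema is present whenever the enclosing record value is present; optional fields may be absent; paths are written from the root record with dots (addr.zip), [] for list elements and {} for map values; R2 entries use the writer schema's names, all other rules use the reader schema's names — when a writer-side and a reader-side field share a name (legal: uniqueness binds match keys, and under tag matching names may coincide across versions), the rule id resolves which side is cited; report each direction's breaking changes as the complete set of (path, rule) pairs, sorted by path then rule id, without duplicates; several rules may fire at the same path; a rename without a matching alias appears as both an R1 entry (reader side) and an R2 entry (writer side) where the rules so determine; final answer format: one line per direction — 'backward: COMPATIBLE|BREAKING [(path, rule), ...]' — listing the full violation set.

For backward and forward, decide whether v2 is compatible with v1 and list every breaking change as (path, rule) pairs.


in User below, arrows point writer -> reader
backward pass over User, reader schema v2, writer schema v1:
  no writer field matches reader score
  list<bool> -> list<bool>, writer required: extras aligns to extras
  bytes -> bytes, writer required: blob aligns to blob
  int64 -> int64, writer optional: id aligns to id
  no writer field matches reader avatar
  string -> string, writer required: nickname aligns to nickname
  string -> string, writer required: label aligns to label
  no writer field matches reader factor
  bool -> bool, writer optional: archived aligns to archived
  => no violations; backward on User: COMPATIBLE
forward pass over User, reader schema v1, writer schema v2:
  list<bool> -> list<bool>, writer required: extras aligns to extras
  bytes -> bytes, writer required: blob aligns to blob
  int64 -> int64, writer optional: id aligns to id
  string -> string, writer required: nickname aligns to nickname
  string -> string, writer required: label aligns to label
  bool -> bool, writer optional: archived aligns to archived
  writer field score has no reader counterpart
  writer field avatar has no reader counterpart
  writer field factor has no reader counterpart
  => no violations; forward on User: COMPATIBLE

backward: COMPATIBLE []; forward: COMPATIBLE []


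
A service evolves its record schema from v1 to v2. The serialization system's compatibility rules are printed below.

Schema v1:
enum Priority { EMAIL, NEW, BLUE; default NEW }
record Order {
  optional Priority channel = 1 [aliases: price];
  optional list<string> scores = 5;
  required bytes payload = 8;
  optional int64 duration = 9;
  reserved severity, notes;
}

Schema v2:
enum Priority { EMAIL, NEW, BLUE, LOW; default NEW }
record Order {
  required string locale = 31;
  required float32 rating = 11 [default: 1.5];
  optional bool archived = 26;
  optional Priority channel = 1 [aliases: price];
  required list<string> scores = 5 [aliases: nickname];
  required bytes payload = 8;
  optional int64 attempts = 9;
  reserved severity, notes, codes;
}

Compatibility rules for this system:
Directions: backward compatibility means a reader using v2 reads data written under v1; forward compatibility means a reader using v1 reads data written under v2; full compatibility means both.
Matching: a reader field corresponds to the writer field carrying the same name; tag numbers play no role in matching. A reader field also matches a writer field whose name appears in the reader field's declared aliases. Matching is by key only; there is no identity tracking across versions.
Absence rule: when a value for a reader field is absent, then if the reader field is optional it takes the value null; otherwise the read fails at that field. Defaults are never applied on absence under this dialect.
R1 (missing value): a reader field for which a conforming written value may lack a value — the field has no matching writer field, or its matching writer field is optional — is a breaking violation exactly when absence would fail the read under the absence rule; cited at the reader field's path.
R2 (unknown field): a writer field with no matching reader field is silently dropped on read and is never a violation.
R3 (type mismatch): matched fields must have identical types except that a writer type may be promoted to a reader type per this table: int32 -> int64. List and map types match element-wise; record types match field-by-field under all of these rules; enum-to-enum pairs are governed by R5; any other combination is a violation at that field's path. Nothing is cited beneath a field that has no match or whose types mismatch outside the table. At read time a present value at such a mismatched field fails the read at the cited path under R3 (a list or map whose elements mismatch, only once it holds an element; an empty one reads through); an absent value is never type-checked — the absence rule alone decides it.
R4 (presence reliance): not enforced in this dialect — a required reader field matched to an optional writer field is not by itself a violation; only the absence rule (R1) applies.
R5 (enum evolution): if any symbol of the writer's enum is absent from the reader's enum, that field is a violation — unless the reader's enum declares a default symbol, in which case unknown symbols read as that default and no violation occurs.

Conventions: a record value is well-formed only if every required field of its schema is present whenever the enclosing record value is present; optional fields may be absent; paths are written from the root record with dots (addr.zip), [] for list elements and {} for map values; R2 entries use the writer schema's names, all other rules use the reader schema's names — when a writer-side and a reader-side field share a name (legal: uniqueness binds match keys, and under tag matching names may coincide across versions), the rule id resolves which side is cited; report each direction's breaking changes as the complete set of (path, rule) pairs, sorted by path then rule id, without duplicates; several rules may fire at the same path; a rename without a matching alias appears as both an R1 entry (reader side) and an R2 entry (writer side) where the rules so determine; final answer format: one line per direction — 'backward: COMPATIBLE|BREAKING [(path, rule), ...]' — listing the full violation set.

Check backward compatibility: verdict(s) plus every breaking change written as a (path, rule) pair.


in Order below, arrows point writer -> reader
backward on Order — v2 reading data written by v1:
  locale has no writer counterpart
  rating has no writer counterpart
  archived has no writer counterpart
  Priority -> Priority, writer optional: channel aligns to channel
  list<string> -> list<string>, writer optional: scores aligns to scores
  bytes -> bytes, writer required: payload aligns to payload
  attempts has no writer counterpart
  duration (writer side), unknown to reader
  violation R1 at locale
  violation R1 at rating
  violation R1 at scores
  => 3 violation(s): backward is BREAKING for Order
diffs on Order not affecting the asked answer:
  added field archived to record Order: optional bool, tag 26 (in v2 it sits immediately before channel) -> triggers nothing under Order's printed rules — same verdict
  enum Priority (field channel in record Order): symbol LOW added -> triggers nothing under Order's printed rules — same verdict
  renamed field duration to attempts in record Order -> triggers nothing under Order's printed rules — same verdict

backward: BREAKING [(locale, R1), (rating, R1), (scores, R1)]


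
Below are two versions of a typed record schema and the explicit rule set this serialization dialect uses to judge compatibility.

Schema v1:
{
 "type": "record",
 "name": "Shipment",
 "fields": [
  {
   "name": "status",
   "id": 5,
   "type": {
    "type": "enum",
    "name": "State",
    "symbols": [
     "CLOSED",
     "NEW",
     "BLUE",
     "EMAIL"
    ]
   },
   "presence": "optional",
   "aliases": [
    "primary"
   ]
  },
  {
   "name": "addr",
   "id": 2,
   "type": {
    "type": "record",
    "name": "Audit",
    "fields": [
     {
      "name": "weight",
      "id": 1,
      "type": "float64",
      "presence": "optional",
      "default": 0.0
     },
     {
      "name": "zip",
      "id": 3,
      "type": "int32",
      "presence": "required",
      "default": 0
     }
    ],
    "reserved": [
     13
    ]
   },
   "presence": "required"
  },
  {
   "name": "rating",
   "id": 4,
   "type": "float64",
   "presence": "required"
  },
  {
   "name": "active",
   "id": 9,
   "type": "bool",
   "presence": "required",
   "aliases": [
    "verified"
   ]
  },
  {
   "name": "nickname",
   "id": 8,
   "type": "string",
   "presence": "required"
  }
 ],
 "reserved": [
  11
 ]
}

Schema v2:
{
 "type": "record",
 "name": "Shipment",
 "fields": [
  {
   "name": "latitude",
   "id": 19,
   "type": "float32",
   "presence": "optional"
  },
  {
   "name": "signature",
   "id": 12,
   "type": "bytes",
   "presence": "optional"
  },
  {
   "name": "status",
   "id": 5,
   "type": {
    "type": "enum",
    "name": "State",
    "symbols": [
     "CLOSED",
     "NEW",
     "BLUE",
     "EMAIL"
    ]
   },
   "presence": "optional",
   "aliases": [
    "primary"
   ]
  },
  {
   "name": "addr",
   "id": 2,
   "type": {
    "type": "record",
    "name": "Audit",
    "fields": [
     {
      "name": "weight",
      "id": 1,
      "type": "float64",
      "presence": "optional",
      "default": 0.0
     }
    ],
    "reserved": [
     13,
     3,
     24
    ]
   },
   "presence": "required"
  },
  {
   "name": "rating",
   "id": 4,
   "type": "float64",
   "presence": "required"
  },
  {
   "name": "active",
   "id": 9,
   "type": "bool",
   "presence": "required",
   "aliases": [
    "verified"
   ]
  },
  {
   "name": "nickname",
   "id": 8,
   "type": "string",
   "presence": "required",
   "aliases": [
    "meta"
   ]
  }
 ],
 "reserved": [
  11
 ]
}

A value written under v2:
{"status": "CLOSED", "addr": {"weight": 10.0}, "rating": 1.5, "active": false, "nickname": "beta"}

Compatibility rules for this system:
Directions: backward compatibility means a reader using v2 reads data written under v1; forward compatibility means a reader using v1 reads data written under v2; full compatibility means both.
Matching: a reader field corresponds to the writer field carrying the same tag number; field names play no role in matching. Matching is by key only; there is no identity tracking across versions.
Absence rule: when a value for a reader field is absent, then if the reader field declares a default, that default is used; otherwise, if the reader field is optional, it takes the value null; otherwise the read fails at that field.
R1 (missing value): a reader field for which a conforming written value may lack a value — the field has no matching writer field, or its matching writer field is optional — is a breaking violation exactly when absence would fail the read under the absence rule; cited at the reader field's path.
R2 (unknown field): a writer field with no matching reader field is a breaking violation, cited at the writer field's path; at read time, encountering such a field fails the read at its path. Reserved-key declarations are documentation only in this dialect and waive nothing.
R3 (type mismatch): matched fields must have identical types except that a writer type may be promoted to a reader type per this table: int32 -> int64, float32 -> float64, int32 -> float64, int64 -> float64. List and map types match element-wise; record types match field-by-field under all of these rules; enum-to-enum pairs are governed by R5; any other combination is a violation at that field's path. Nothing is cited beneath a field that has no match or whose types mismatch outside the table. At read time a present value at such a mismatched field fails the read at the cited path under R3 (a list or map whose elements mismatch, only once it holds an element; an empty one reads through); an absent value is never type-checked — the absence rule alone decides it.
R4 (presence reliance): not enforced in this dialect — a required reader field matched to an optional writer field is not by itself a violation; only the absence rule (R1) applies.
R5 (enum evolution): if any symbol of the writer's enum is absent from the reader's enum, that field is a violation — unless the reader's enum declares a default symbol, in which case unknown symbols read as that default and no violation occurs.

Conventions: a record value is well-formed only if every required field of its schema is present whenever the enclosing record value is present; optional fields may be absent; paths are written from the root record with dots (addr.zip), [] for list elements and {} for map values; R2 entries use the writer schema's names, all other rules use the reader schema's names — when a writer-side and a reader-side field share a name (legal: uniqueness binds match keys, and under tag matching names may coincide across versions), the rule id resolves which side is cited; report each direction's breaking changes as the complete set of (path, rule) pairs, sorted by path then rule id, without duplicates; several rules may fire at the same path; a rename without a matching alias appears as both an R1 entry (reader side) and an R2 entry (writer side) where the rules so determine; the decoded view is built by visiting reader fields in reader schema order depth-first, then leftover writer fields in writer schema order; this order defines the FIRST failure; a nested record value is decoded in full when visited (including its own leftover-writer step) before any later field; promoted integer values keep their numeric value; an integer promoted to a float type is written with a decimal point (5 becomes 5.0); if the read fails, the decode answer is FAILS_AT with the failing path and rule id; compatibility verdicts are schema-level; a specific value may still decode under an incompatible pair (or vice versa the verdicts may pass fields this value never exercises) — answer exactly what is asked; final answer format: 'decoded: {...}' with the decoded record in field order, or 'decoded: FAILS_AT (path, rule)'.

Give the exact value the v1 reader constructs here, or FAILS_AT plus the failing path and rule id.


decoded: {"status": "CLOSED", "addr": {"weight": 10.0, "zip": 0}, "rating": 1.5, "active": false, "nickname": "beta"}

the writer's type comes first in each Shipment pair
migrating the Shipment value to v1:
  status := "CLOSED"
  addr.weight := 10.0
  addr.zip := 0 (no value, default fills)
  rating := 1.5
  active := false
  nickname := "beta"
  => decoded: {"status": "CLOSED", "addr": {"weight": 10.0, "zip": 0}, "rating": 1.5, "active": false, "nickname": "beta"}
checking off the Shipment differences that do not matter here:
  added field signature to record Shipment: optional bytes, tag 12 (in v2 it sits immediately before status) -> affects the rule determinations only; this particular Shipment value decodes identically
  removed field zip from record Audit (its key 3 joins the reserved list) -> affects the rule determinations only; this particular Shipment value decodes identically
  added field latitude to record Shipment: optional float32, tag 19 (in v2 it sits immediately before status) -> affects the rule determinations only; this particular Shipment value decodes identically


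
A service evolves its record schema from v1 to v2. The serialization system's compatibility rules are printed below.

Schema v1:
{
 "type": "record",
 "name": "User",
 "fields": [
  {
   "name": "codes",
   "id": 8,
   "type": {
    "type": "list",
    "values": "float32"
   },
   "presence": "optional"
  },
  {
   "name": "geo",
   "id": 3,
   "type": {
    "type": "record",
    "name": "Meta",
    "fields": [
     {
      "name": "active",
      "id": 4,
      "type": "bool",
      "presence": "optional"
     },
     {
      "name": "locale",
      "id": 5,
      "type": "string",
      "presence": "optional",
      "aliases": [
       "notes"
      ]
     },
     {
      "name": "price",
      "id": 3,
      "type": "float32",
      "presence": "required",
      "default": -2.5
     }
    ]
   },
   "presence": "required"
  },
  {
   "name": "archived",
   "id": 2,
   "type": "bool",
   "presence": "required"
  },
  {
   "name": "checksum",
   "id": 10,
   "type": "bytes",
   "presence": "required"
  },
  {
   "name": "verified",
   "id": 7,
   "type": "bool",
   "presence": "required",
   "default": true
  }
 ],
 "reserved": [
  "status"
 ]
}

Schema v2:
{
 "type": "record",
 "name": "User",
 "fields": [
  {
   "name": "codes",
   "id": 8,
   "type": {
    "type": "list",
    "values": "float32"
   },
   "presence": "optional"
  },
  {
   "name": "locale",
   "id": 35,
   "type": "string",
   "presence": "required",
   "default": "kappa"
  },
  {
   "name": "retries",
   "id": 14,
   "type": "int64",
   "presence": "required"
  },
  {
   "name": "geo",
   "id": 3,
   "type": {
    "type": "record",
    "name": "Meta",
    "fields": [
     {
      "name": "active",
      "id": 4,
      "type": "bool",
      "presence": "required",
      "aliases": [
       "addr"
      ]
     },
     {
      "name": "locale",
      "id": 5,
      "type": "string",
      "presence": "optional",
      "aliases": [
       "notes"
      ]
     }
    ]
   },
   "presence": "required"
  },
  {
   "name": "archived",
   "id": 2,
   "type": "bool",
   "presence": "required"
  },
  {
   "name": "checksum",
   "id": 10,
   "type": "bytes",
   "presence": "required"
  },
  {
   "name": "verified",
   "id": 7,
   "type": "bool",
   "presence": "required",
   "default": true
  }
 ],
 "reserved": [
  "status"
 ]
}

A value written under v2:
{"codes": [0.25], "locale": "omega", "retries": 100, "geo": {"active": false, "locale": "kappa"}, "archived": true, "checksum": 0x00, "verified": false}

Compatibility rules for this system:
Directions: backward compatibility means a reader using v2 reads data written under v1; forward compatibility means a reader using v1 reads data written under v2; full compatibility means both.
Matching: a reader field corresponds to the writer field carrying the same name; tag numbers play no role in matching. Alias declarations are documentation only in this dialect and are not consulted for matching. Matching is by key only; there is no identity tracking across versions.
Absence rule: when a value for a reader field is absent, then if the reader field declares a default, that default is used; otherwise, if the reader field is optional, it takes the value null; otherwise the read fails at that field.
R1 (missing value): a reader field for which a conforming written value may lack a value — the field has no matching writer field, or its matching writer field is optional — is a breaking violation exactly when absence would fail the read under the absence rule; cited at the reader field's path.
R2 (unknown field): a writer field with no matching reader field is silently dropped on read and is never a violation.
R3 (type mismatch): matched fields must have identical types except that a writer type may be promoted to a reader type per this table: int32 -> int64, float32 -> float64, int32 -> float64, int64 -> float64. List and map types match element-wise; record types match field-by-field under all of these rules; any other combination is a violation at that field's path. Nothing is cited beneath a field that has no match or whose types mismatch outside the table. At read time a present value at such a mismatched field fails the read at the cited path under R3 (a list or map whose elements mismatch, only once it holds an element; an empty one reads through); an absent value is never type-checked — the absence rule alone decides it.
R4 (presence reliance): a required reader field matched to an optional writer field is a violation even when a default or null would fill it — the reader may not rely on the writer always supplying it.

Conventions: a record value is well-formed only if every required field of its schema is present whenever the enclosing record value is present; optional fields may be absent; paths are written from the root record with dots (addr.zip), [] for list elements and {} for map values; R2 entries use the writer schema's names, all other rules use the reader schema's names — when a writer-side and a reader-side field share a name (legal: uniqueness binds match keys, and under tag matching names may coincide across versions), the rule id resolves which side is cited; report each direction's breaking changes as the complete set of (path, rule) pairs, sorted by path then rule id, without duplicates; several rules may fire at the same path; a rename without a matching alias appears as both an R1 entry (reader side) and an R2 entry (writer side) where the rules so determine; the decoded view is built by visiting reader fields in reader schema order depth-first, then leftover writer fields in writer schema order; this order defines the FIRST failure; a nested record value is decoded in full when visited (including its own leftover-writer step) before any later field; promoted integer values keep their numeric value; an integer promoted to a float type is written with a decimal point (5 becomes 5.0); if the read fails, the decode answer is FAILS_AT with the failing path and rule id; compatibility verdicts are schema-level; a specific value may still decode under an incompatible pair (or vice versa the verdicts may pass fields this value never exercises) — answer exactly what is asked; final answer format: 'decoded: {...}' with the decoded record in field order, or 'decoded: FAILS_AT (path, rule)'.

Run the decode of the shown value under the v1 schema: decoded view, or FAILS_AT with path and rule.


decoded: {"codes": [0.25], "geo": {"active": false, "locale": "kappa", "price": -2.5}, "archived": true, "checksum": 0x00, "verified": false}

each type pair in User: writer, then reader
decode (reader v1):
  codes := [0.25]
  geo.active := false
  geo.locale := "kappa"
  geo.price := -2.5 (absent -> default)
  archived := true
  checksum := 0x00
  verified := false
  writer locale: unknown -> dropped
  writer retries: unknown -> dropped
  => decoded: {"codes": [0.25], "geo": {"active": false, "locale": "kappa", "price": -2.5}, "archived": true, "checksum": 0x00, "verified": false}
diffs on User not affecting the asked answer:
  field active in record Meta: optional changed to required -> matters for User compatibility verdicts, not for this value's decode
  added field retries to record User: required int64, tag 14 (in v2 it sits immediately before geo) -> matters for User compatibility verdicts, not for this value's decode
  added field locale to record User: required string, tag 35, default "kappa" (in v2 it sits immediately before geo) -> no rule fires on it and the decoded User view is identical with or without it
  removed field price from record Meta -> no rule fires on it and the decoded User view is identical with or without it


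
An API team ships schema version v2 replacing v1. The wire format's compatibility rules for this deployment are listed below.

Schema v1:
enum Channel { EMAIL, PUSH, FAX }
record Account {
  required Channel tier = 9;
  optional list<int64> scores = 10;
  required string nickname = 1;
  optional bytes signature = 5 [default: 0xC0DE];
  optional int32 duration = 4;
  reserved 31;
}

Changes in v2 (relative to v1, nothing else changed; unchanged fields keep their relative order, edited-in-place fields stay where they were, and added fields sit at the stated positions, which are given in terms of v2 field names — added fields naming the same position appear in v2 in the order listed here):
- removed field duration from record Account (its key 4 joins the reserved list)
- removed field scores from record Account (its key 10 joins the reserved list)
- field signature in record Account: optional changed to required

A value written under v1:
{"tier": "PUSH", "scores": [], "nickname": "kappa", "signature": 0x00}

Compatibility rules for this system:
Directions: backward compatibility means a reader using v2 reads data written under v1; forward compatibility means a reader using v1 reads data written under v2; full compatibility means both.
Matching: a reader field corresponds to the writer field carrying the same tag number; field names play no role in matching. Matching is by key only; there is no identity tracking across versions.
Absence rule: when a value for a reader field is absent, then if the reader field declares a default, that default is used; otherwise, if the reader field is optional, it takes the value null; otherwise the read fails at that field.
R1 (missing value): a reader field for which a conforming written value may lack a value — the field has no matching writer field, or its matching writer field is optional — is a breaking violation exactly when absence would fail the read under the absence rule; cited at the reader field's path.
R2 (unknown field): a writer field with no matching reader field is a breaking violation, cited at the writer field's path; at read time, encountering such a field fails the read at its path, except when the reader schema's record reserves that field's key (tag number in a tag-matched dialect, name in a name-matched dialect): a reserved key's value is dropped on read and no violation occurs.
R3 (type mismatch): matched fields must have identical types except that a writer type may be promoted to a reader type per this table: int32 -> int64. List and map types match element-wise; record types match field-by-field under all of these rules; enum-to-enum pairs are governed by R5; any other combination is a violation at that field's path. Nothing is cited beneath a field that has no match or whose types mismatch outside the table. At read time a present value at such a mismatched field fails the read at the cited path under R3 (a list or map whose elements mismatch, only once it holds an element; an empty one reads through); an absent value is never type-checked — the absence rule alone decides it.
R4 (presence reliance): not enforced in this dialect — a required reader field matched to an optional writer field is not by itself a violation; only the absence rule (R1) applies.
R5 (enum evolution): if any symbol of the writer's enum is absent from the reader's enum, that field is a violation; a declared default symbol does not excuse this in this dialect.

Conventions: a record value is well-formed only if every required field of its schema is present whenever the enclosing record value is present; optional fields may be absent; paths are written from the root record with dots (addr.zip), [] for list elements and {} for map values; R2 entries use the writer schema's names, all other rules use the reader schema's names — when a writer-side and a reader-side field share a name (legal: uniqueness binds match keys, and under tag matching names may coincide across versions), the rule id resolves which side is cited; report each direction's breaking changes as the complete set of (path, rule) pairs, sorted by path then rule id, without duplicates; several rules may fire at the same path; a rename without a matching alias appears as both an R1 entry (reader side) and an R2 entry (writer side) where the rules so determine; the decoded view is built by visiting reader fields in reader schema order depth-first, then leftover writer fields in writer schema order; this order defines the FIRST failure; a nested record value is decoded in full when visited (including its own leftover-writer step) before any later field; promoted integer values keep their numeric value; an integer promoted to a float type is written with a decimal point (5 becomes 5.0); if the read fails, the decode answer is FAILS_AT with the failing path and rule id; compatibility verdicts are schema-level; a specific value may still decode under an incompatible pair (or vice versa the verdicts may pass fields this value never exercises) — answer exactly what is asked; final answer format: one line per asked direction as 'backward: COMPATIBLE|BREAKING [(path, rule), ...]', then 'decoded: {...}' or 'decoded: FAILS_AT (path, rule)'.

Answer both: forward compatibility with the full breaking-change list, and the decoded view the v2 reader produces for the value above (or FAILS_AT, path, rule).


the writer's type comes first in each Account pair
forward for Account (reader v1, writer v2):
  writer required, Channel -> Channel: reader tier maps from writer tier
  scores has no writer counterpart
  writer required, string -> string: reader nickname maps from writer nickname
  writer required, bytes -> bytes: reader signature maps from writer signature
  duration has no writer counterpart
  nothing fires on Account: forward is COMPATIBLE
migrating the Account value to v2:
  tier := "PUSH"
  nickname := "kappa"
  signature := 0x00
  writer scores: reserved -> dropped
  => decoded: {"tier": "PUSH", "nickname": "kappa", "signature": 0x00}
the rest of the Account diff is inert for this question:
  field signature in record Account: optional changed to required -> no rule fires on it in Account's dialect; the asked verdict holds

forward: COMPATIBLE []; decoded: {"tier": "PUSH", "nickname": "kappa", "signature": 0x00}


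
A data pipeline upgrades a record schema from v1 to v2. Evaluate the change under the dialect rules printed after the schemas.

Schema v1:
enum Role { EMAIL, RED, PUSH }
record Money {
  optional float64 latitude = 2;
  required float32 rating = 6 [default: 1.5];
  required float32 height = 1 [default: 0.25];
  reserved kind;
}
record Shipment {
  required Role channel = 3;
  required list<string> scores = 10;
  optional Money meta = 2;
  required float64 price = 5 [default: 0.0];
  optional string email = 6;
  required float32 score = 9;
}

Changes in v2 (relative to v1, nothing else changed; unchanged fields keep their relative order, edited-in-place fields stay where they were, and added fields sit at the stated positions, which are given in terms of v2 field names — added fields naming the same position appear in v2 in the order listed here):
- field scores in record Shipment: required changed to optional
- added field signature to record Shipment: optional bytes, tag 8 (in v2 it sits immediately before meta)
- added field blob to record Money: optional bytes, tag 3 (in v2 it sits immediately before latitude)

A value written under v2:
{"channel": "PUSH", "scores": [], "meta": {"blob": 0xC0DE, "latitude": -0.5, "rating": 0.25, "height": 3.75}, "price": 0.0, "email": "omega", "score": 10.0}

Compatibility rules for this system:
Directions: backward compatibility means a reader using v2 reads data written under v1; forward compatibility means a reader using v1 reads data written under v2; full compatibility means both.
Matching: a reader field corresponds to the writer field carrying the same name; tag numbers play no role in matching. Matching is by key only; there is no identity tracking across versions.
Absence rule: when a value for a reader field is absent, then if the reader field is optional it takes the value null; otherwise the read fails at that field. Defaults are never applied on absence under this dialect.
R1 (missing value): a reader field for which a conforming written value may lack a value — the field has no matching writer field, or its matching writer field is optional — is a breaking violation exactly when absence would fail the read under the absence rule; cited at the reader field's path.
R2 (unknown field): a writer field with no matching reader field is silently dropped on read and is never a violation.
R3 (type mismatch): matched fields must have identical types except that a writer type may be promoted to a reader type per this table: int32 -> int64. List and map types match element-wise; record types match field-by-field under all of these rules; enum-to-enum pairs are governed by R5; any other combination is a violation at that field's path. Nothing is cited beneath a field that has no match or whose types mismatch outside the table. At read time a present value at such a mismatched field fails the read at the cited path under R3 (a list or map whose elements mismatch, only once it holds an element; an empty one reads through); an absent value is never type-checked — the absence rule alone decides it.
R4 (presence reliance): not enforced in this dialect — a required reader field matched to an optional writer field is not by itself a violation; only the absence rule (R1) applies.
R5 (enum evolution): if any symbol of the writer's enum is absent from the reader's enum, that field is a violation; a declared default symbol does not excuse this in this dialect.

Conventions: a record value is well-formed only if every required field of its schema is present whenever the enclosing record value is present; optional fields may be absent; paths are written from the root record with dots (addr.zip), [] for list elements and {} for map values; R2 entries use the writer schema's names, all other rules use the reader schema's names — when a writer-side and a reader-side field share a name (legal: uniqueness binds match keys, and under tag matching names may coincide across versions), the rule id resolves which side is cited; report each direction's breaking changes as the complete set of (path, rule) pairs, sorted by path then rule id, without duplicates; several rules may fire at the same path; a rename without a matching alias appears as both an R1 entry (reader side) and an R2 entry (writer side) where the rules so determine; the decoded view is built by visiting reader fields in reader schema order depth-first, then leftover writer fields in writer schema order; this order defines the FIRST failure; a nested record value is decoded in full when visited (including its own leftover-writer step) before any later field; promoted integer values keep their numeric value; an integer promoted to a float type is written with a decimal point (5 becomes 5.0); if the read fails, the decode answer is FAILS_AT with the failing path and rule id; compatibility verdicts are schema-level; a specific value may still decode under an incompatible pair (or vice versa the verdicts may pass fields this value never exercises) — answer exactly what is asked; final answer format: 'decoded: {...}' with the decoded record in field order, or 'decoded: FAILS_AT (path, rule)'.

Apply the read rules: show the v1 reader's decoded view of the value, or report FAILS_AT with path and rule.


each type pair in Shipment: writer, then reader
decode (reader v1):
  channel := "PUSH"
  scores := []
  meta.latitude := -0.5
  meta.rating := 0.25
  meta.height := 3.75
  writer meta.blob: unmatched, discarded
  price := 0.0
  email := "omega"
  score := 10.0
  => decoded: {"channel": "PUSH", "scores": [], "meta": {"latitude": -0.5, "rating": 0.25, "height": 3.75}, "price": 0.0, "email": "omega", "score": 10.0}
diffs on Shipment not affecting the asked answer:
  field scores in record Shipment: required changed to optional -> shifts the Shipment verdicts, not this decode
  added field signature to record Shipment: optional bytes, tag 8 (in v2 it sits immediately before meta) -> no rule fires on it and the decoded Shipment view is identical with or without it
  added field blob to record Money: optional bytes, tag 3 (in v2 it sits immediately before latitude) -> no rule fires on it and the decoded Shipment view is identical with or without it

decoded: {"channel": "PUSH", "scores": [], "meta": {"latitude": -0.5, "rating": 0.25, "height": 3.75}, "price": 0.0, "email": "omega", "score": 10.0}
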